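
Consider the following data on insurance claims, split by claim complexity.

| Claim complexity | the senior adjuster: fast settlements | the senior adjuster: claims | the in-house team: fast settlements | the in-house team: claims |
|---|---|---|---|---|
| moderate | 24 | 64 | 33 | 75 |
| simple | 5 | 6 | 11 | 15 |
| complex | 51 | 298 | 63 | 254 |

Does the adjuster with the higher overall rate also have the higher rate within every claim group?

Moderate: the senior adjuster 24/64 = 37.5%, the in-house team 33/75 = 44.0% → the in-house team
Simple: the senior adjuster 5/6 = 83.3%, the in-house team 11/15 = 73.3% → the senior adjuster
Complex: the senior adjuster 51/298 = 17.1%, the in-house team 63/254 = 24.8% → the in-house team
Overall: the senior adjuster 80/368 = 21.7%, the in-house team 107/344 = 31.1% → the in-house team
Neither sweeps: the senior adjuster wins 1 of 3 groups, the in-house team wins 2. The in-house team wins overall but not every group — no Simpson reversal.

No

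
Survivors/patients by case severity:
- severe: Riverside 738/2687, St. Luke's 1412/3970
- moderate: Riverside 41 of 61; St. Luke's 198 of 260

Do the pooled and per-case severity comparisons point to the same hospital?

Severe: Riverside 738/2687 = 27.5%, St. Luke's 1412/3970 = 35.6% → St. Luke's
Moderate: Riverside 41/61 = 67.2%, St. Luke's 198/260 = 76.2% → St. Luke's
Overall: Riverside 779/2748 = 28.3%, St. Luke's 1610/4230 = 38.1% → St. Luke's
St. Luke's wins overall and in every case group — no reversal.

Yes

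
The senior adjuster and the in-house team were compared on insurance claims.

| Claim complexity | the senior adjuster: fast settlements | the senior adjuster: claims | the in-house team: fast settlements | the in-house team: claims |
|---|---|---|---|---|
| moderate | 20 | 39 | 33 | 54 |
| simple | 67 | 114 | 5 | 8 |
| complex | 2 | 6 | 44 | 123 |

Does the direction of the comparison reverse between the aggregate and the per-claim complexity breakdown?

Yes

Moderate: the senior adjuster 20/39 = 51.3%, the in-house team 33/54 = 61.1% → the in-house team
Simple: the senior adjuster 67/114 = 58.8%, the in-house team 5/8 = 62.5% → the in-house team
Complex: the senior adjuster 2/6 = 33.3%, the in-house team 44/123 = 35.8% → the in-house team
Overall: the senior adjuster 89/159 = 56.0%, the in-house team 82/185 = 44.3% → the senior adjuster
The in-house team wins each claim group but the senior adjuster wins overall — the comparison reverses. The in-house team's claims skew toward complex, which has a lower base rate.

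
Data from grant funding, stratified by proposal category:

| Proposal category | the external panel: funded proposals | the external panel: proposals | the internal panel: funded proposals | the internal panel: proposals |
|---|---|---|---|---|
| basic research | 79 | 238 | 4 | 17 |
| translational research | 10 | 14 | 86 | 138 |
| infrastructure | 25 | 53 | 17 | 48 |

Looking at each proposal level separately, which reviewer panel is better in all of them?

Basic research: the external panel 79/238 = 33.2%, the internal panel 4/17 = 23.5% → the external panel
Translational research: the external panel 10/14 = 71.4%, the internal panel 86/138 = 62.3% → the external panel
Infrastructure: the external panel 25/53 = 47.2%, the internal panel 17/48 = 35.4% → the external panel
The external panel has the higher rate in all 3 groups.

the external panel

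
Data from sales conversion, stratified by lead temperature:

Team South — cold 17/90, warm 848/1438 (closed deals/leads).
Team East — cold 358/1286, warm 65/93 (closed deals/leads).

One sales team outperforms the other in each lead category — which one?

Team East

Cold: Team South 17/90 = 18.9%, Team East 358/1286 = 27.8% → Team East
Warm: Team South 848/1438 = 59.0%, Team East 65/93 = 69.9% → Team East
Team East has the higher rate in both groups.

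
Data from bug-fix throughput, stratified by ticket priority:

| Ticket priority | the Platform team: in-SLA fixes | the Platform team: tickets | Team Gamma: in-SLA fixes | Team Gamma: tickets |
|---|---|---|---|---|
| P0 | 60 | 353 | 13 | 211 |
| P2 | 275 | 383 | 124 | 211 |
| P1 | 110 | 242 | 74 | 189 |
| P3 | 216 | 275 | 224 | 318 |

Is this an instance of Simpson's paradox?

No

P0: the Platform team 60/353 = 17.0%, Team Gamma 13/211 = 6.2% → the Platform team
P2: the Platform team 275/383 = 71.8%, Team Gamma 124/211 = 58.8% → the Platform team
P1: the Platform team 110/242 = 45.5%, Team Gamma 74/189 = 39.2% → the Platform team
P3: the Platform team 216/275 = 78.5%, Team Gamma 224/318 = 70.4% → the Platform team
Overall: the Platform team 661/1253 = 52.8%, Team Gamma 435/929 = 46.8% → the Platform team
The Platform team wins overall and in every ticket group — no reversal.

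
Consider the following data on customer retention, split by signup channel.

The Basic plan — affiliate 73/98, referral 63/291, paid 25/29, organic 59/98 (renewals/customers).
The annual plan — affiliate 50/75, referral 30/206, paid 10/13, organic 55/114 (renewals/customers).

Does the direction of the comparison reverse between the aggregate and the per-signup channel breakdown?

No

Affiliate: the Basic plan 73/98 = 74.5%, the annual plan 50/75 = 66.7% → the Basic plan
Referral: the Basic plan 63/291 = 21.6%, the annual plan 30/206 = 14.6% → the Basic plan
Paid: the Basic plan 25/29 = 86.2%, the annual plan 10/13 = 76.9% → the Basic plan
Organic: the Basic plan 59/98 = 60.2%, the annual plan 55/114 = 48.2% → the Basic plan
Overall: the Basic plan 220/516 = 42.6%, the annual plan 145/408 = 35.5% → the Basic plan
The Basic plan wins overall and in every signup group — no reversal.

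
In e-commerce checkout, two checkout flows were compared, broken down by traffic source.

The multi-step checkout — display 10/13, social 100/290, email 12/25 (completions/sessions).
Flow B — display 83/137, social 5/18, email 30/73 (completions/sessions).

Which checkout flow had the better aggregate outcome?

Display: the multi-step checkout 10/13 = 76.9%, Flow B 83/137 = 60.6% → the multi-step checkout
Social: the multi-step checkout 100/290 = 34.5%, Flow B 5/18 = 27.8% → the multi-step checkout
Email: the multi-step checkout 12/25 = 48.0%, Flow B 30/73 = 41.1% → the multi-step checkout
Overall: the multi-step checkout 122/328 = 37.2%, Flow B 118/228 = 51.8% → Flow B
(The multi-step checkout wins every traffic group but Flow B wins overall — the multi-step checkout's sessions skew toward the low-rate social group.)

Flow B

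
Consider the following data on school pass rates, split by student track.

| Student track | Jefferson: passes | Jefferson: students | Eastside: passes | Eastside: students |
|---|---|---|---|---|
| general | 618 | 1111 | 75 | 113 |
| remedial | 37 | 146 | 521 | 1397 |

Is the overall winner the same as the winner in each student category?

No

General: Jefferson 618/1111 = 55.6%, Eastside 75/113 = 66.4% → Eastside
Remedial: Jefferson 37/146 = 25.3%, Eastside 521/1397 = 37.3% → Eastside
Overall: Jefferson 655/1257 = 52.1%, Eastside 596/1510 = 39.5% → Jefferson
Eastside wins each student group but Jefferson wins overall — the comparison reverses. Eastside's students skew toward remedial, which has a lower base rate.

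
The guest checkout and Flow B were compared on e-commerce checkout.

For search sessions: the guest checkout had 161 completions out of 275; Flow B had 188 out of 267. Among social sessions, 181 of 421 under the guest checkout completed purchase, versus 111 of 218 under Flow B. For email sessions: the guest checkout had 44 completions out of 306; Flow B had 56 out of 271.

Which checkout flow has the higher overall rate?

Flow B

Search: the guest checkout 161/275 = 58.5%, Flow B 188/267 = 70.4% → Flow B
Social: the guest checkout 181/421 = 43.0%, Flow B 111/218 = 50.9% → Flow B
Email: the guest checkout 44/306 = 14.4%, Flow B 56/271 = 20.7% → Flow B
Overall: the guest checkout 386/1002 = 38.5%, Flow B 355/756 = 47.0% → Flow B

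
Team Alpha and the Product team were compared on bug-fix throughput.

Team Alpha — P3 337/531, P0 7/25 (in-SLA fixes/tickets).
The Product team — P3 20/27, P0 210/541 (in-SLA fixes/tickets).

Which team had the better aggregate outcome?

Team Alpha

P3: Team Alpha 337/531 = 63.5%, the Product team 20/27 = 74.1% → the Product team
P0: Team Alpha 7/25 = 28.0%, the Product team 210/541 = 38.8% → the Product team
Overall: Team Alpha 344/556 = 61.9%, the Product team 230/568 = 40.5% → Team Alpha
(The Product team wins every ticket group but Team Alpha wins overall — the Product team's tickets skew toward the low-rate P0 group.)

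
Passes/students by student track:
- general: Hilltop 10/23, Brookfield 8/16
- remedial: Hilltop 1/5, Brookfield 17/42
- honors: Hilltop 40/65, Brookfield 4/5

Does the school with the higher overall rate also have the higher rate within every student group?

No

General: Hilltop 10/23 = 43.5%, Brookfield 8/16 = 50.0% → Brookfield
Remedial: Hilltop 1/5 = 20.0%, Brookfield 17/42 = 40.5% → Brookfield
Honors: Hilltop 40/65 = 61.5%, Brookfield 4/5 = 80.0% → Brookfield
Overall: Hilltop 51/93 = 54.8%, Brookfield 29/63 = 46.0% → Hilltop
Brookfield wins each student group but Hilltop wins overall — the comparison reverses. Brookfield's students skew toward remedial, which has a lower base rate.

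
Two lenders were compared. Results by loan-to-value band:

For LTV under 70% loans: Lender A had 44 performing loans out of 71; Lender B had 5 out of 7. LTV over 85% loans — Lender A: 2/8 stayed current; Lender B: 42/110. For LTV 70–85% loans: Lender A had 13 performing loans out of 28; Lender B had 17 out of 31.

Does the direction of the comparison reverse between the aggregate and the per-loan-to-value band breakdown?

Yes

LTV under 70%: Lender A 44/71 = 62.0%, Lender B 5/7 = 71.4% → Lender B
LTV over 85%: Lender A 2/8 = 25.0%, Lender B 42/110 = 38.2% → Lender B
LTV 70–85%: Lender A 13/28 = 46.4%, Lender B 17/31 = 54.8% → Lender B
Overall: Lender A 59/107 = 55.1%, Lender B 64/148 = 43.2% → Lender A
Lender B wins each loan-to-value group but Lender A wins overall — the comparison reverses. Lender B's loans skew toward LTV over 85%, which has a lower base rate.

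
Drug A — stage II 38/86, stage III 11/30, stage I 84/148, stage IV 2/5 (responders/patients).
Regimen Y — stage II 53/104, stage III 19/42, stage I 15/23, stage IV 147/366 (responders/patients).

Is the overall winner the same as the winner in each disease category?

No

Stage II: Drug A 38/86 = 44.2%, Regimen Y 53/104 = 51.0% → Regimen Y
Stage III: Drug A 11/30 = 36.7%, Regimen Y 19/42 = 45.2% → Regimen Y
Stage I: Drug A 84/148 = 56.8%, Regimen Y 15/23 = 65.2% → Regimen Y
Stage IV: Drug A 2/5 = 40.0%, Regimen Y 147/366 = 40.2% → Regimen Y
Overall: Drug A 135/269 = 50.2%, Regimen Y 234/535 = 43.7% → Drug A
Regimen Y wins each disease group but Drug A wins overall — the comparison reverses. Regimen Y's patients skew toward stage IV, which has a lower base rate.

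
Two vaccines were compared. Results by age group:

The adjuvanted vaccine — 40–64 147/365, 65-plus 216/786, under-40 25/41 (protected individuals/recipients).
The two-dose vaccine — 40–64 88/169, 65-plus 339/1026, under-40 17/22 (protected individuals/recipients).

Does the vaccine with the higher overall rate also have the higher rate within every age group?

Yes

40–64: the adjuvanted vaccine 147/365 = 40.3%, the two-dose vaccine 88/169 = 52.1% → the two-dose vaccine
65-plus: the adjuvanted vaccine 216/786 = 27.5%, the two-dose vaccine 339/1026 = 33.0% → the two-dose vaccine
Under-40: the adjuvanted vaccine 25/41 = 61.0%, the two-dose vaccine 17/22 = 77.3% → the two-dose vaccine
Overall: the adjuvanted vaccine 388/1192 = 32.6%, the two-dose vaccine 444/1217 = 36.5% → the two-dose vaccine
The two-dose vaccine wins overall and in every age group — no reversal.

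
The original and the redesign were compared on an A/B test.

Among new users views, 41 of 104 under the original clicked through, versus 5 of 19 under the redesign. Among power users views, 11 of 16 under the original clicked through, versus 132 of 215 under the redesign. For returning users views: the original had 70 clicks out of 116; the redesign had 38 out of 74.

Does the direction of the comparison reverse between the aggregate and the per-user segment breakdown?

New users: the original 41/104 = 39.4%, the redesign 5/19 = 26.3% → the original
Power users: the original 11/16 = 68.8%, the redesign 132/215 = 61.4% → the original
Returning users: the original 70/116 = 60.3%, the redesign 38/74 = 51.4% → the original
Overall: the original 122/236 = 51.7%, the redesign 175/308 = 56.8% → the redesign
The original wins each user group but the redesign wins overall — the comparison reverses. The original's views skew toward new users, which has a lower base rate.

Yes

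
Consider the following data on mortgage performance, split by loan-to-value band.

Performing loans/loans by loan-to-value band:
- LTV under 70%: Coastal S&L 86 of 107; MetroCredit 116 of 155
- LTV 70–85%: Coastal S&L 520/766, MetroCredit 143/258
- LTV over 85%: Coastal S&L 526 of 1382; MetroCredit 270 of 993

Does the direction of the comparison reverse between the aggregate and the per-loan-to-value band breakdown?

No

LTV under 70%: Coastal S&L 86/107 = 80.4%, MetroCredit 116/155 = 74.8% → Coastal S&L
LTV 70–85%: Coastal S&L 520/766 = 67.9%, MetroCredit 143/258 = 55.4% → Coastal S&L
LTV over 85%: Coastal S&L 526/1382 = 38.1%, MetroCredit 270/993 = 27.2% → Coastal S&L
Overall: Coastal S&L 1132/2255 = 50.2%, MetroCredit 529/1406 = 37.6% → Coastal S&L
Coastal S&L wins overall and in every loan-to-value group — no reversal.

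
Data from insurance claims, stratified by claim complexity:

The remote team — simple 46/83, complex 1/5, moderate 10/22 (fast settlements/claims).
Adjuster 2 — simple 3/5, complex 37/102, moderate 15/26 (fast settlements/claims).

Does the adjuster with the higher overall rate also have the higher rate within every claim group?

No

Simple: the remote team 46/83 = 55.4%, Adjuster 2 3/5 = 60.0% → Adjuster 2
Complex: the remote team 1/5 = 20.0%, Adjuster 2 37/102 = 36.3% → Adjuster 2
Moderate: the remote team 10/22 = 45.5%, Adjuster 2 15/26 = 57.7% → Adjuster 2
Overall: the remote team 57/110 = 51.8%, Adjuster 2 55/133 = 41.4% → the remote team
Adjuster 2 wins each claim group but the remote team wins overall — the comparison reverses. Adjuster 2's claims skew toward complex, which has a lower base rate.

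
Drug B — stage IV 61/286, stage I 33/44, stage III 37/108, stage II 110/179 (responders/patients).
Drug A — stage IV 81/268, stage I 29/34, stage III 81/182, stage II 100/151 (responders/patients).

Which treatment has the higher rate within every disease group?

Stage IV: Drug B 61/286 = 21.3%, Drug A 81/268 = 30.2% → Drug A
Stage I: Drug B 33/44 = 75.0%, Drug A 29/34 = 85.3% → Drug A
Stage III: Drug B 37/108 = 34.3%, Drug A 81/182 = 44.5% → Drug A
Stage II: Drug B 110/179 = 61.5%, Drug A 100/151 = 66.2% → Drug A
Drug A has the higher rate in all 4 groups.

Drug A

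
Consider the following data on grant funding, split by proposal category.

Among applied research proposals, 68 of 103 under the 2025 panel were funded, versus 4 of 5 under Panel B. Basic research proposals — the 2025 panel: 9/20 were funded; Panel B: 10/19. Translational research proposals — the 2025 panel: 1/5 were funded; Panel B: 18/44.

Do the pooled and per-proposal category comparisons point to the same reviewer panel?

No

Applied research: the 2025 panel 68/103 = 66.0%, Panel B 4/5 = 80.0% → Panel B
Basic research: the 2025 panel 9/20 = 45.0%, Panel B 10/19 = 52.6% → Panel B
Translational research: the 2025 panel 1/5 = 20.0%, Panel B 18/44 = 40.9% → Panel B
Overall: the 2025 panel 78/128 = 60.9%, Panel B 32/68 = 47.1% → the 2025 panel
Panel B wins each proposal group but the 2025 panel wins overall — the comparison reverses. Panel B's proposals skew toward translational research, which has a lower base rate.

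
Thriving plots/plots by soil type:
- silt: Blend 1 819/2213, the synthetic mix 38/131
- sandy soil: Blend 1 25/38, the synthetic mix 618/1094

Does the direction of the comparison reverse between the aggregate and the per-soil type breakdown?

Yes

Silt: Blend 1 819/2213 = 37.0%, the synthetic mix 38/131 = 29.0% → Blend 1
Sandy soil: Blend 1 25/38 = 65.8%, the synthetic mix 618/1094 = 56.5% → Blend 1
Overall: Blend 1 844/2251 = 37.5%, the synthetic mix 656/1225 = 53.6% → the synthetic mix
Blend 1 wins each soil group but the synthetic mix wins overall — the comparison reverses. Blend 1's plots skew toward silt, which has a lower base rate.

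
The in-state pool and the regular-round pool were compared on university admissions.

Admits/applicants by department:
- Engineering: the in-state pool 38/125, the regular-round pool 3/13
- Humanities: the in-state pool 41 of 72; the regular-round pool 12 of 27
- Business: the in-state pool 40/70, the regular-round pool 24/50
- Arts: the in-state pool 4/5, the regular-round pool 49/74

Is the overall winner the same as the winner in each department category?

Engineering: the in-state pool 38/125 = 30.4%, the regular-round pool 3/13 = 23.1% → the in-state pool
Humanities: the in-state pool 41/72 = 56.9%, the regular-round pool 12/27 = 44.4% → the in-state pool
Business: the in-state pool 40/70 = 57.1%, the regular-round pool 24/50 = 48.0% → the in-state pool
Arts: the in-state pool 4/5 = 80.0%, the regular-round pool 49/74 = 66.2% → the in-state pool
Overall: the in-state pool 123/272 = 45.2%, the regular-round pool 88/164 = 53.7% → the regular-round pool
The in-state pool wins each department group but the regular-round pool wins overall — the comparison reverses. The in-state pool's applicants skew toward Engineering, which has a lower base rate.

No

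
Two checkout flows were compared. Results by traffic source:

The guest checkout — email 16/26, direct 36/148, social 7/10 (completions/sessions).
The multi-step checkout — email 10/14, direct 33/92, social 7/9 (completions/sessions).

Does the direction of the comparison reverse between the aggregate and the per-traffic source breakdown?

Email: the guest checkout 16/26 = 61.5%, the multi-step checkout 10/14 = 71.4% → the multi-step checkout
Direct: the guest checkout 36/148 = 24.3%, the multi-step checkout 33/92 = 35.9% → the multi-step checkout
Social: the guest checkout 7/10 = 70.0%, the multi-step checkout 7/9 = 77.8% → the multi-step checkout
Overall: the guest checkout 59/184 = 32.1%, the multi-step checkout 50/115 = 43.5% → the multi-step checkout
The multi-step checkout wins overall and in every traffic group — no reversal.

No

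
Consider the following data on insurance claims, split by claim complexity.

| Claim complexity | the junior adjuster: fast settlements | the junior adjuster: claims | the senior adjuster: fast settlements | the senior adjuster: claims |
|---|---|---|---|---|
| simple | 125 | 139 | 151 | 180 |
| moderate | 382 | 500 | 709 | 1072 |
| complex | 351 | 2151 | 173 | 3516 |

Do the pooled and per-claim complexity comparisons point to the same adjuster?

Yes

Simple: the junior adjuster 125/139 = 89.9%, the senior adjuster 151/180 = 83.9% → the junior adjuster
Moderate: the junior adjuster 382/500 = 76.4%, the senior adjuster 709/1072 = 66.1% → the junior adjuster
Complex: the junior adjuster 351/2151 = 16.3%, the senior adjuster 173/3516 = 4.9% → the junior adjuster
Overall: the junior adjuster 858/2790 = 30.8%, the senior adjuster 1033/4768 = 21.7% → the junior adjuster
The junior adjuster wins overall and in every claim group — no reversal.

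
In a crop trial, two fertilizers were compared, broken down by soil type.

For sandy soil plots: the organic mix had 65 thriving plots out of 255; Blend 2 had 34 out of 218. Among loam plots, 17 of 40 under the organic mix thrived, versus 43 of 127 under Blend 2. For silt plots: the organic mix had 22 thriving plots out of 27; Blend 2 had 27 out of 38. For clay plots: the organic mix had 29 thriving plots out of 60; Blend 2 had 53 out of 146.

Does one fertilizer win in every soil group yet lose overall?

Sandy soil: the organic mix 65/255 = 25.5%, Blend 2 34/218 = 15.6% → the organic mix
Loam: the organic mix 17/40 = 42.5%, Blend 2 43/127 = 33.9% → the organic mix
Silt: the organic mix 22/27 = 81.5%, Blend 2 27/38 = 71.1% → the organic mix
Clay: the organic mix 29/60 = 48.3%, Blend 2 53/146 = 36.3% → the organic mix
Overall: the organic mix 133/382 = 34.8%, Blend 2 157/529 = 29.7% → the organic mix
The organic mix wins overall and in every soil group — no reversal.

No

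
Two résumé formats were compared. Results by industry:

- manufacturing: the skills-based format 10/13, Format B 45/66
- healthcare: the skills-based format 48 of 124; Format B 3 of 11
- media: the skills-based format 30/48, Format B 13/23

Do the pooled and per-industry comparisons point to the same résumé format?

No

Manufacturing: the skills-based format 10/13 = 76.9%, Format B 45/66 = 68.2% → the skills-based format
Healthcare: the skills-based format 48/124 = 38.7%, Format B 3/11 = 27.3% → the skills-based format
Media: the skills-based format 30/48 = 62.5%, Format B 13/23 = 56.5% → the skills-based format
Overall: the skills-based format 88/185 = 47.6%, Format B 61/100 = 61.0% → Format B
The skills-based format wins each industry group but Format B wins overall — the comparison reverses. The skills-based format's applications skew toward healthcare, which has a lower base rate.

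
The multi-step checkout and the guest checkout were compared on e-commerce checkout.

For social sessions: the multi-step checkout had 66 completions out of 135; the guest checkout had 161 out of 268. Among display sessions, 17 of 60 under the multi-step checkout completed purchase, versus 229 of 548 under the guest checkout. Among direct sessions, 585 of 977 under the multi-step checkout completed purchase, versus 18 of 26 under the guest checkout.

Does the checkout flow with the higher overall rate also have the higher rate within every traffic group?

Social: the multi-step checkout 66/135 = 48.9%, the guest checkout 161/268 = 60.1% → the guest checkout
Display: the multi-step checkout 17/60 = 28.3%, the guest checkout 229/548 = 41.8% → the guest checkout
Direct: the multi-step checkout 585/977 = 59.9%, the guest checkout 18/26 = 69.2% → the guest checkout
Overall: the multi-step checkout 668/1172 = 57.0%, the guest checkout 408/842 = 48.5% → the multi-step checkout
The guest checkout wins each traffic group but the multi-step checkout wins overall — the comparison reverses. The guest checkout's sessions skew toward display, which has a lower base rate.

No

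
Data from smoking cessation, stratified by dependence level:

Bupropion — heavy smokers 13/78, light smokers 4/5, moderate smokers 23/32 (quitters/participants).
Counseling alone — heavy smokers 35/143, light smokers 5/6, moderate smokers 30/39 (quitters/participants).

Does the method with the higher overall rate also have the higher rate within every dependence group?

Yes

Heavy smokers: bupropion 13/78 = 16.7%, counseling alone 35/143 = 24.5% → counseling alone
Light smokers: bupropion 4/5 = 80.0%, counseling alone 5/6 = 83.3% → counseling alone
Moderate smokers: bupropion 23/32 = 71.9%, counseling alone 30/39 = 76.9% → counseling alone
Overall: bupropion 40/115 = 34.8%, counseling alone 70/188 = 37.2% → counseling alone
Counseling alone wins overall and in every dependence group — no reversal.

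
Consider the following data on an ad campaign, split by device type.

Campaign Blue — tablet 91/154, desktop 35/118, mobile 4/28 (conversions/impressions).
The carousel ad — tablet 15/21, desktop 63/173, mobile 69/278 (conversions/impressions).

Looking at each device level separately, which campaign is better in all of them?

Tablet: Campaign Blue 91/154 = 59.1%, the carousel ad 15/21 = 71.4% → the carousel ad
Desktop: Campaign Blue 35/118 = 29.7%, the carousel ad 63/173 = 36.4% → the carousel ad
Mobile: Campaign Blue 4/28 = 14.3%, the carousel ad 69/278 = 24.8% → the carousel ad
The carousel ad has the higher rate in all 3 groups.

the carousel ad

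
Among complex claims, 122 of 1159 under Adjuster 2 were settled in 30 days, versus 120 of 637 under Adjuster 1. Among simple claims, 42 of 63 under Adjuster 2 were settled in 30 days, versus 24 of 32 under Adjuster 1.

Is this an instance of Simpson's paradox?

Complex: Adjuster 2 122/1159 = 10.5%, Adjuster 1 120/637 = 18.8% → Adjuster 1
Simple: Adjuster 2 42/63 = 66.7%, Adjuster 1 24/32 = 75.0% → Adjuster 1
Overall: Adjuster 2 164/1222 = 13.4%, Adjuster 1 144/669 = 21.5% → Adjuster 1
Adjuster 1 wins overall and in every claim group — no reversal.

No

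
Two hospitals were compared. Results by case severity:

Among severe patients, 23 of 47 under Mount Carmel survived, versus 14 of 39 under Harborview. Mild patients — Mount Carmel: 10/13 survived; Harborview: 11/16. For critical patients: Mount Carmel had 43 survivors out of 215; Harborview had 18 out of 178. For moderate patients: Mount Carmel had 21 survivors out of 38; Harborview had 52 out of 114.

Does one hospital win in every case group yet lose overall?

No

Severe: Mount Carmel 23/47 = 48.9%, Harborview 14/39 = 35.9% → Mount Carmel
Mild: Mount Carmel 10/13 = 76.9%, Harborview 11/16 = 68.8% → Mount Carmel
Critical: Mount Carmel 43/215 = 20.0%, Harborview 18/178 = 10.1% → Mount Carmel
Moderate: Mount Carmel 21/38 = 55.3%, Harborview 52/114 = 45.6% → Mount Carmel
Overall: Mount Carmel 97/313 = 31.0%, Harborview 95/347 = 27.4% → Mount Carmel
Mount Carmel wins overall and in every case group — no reversal.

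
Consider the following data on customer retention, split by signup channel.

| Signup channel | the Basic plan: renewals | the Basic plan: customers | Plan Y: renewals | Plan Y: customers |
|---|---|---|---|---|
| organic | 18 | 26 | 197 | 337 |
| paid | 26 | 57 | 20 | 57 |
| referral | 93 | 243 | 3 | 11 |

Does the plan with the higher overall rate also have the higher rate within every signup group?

Organic: the Basic plan 18/26 = 69.2%, Plan Y 197/337 = 58.5% → the Basic plan
Paid: the Basic plan 26/57 = 45.6%, Plan Y 20/57 = 35.1% → the Basic plan
Referral: the Basic plan 93/243 = 38.3%, Plan Y 3/11 = 27.3% → the Basic plan
Overall: the Basic plan 137/326 = 42.0%, Plan Y 220/405 = 54.3% → Plan Y
The Basic plan wins each signup group but Plan Y wins overall — the comparison reverses. The Basic plan's customers skew toward referral, which has a lower base rate.

No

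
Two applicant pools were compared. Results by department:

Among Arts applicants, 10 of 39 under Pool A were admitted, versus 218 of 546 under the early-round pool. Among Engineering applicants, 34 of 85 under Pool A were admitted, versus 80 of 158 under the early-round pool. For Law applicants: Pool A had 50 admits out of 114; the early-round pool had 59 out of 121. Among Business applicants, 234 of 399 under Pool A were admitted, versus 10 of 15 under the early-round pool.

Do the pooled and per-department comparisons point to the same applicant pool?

No

Arts: Pool A 10/39 = 25.6%, the early-round pool 218/546 = 39.9% → the early-round pool
Engineering: Pool A 34/85 = 40.0%, the early-round pool 80/158 = 50.6% → the early-round pool
Law: Pool A 50/114 = 43.9%, the early-round pool 59/121 = 48.8% → the early-round pool
Business: Pool A 234/399 = 58.6%, the early-round pool 10/15 = 66.7% → the early-round pool
Overall: Pool A 328/637 = 51.5%, the early-round pool 367/840 = 43.7% → Pool A
The early-round pool wins each department group but Pool A wins overall — the comparison reverses. The early-round pool's applicants skew toward Arts, which has a lower base rate.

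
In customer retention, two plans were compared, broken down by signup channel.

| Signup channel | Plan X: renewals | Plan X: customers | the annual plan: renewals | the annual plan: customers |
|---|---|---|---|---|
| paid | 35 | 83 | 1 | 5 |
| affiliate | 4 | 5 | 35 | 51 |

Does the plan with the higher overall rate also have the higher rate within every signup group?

No

Paid: Plan X 35/83 = 42.2%, the annual plan 1/5 = 20.0% → Plan X
Affiliate: Plan X 4/5 = 80.0%, the annual plan 35/51 = 68.6% → Plan X
Overall: Plan X 39/88 = 44.3%, the annual plan 36/56 = 64.3% → the annual plan
Plan X wins each signup group but the annual plan wins overall — the comparison reverses. Plan X's customers skew toward paid, which has a lower base rate.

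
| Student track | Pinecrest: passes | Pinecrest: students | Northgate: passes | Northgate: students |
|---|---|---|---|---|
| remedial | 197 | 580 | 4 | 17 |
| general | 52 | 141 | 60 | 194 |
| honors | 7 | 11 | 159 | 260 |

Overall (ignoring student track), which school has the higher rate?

Remedial: Pinecrest 197/580 = 34.0%, Northgate 4/17 = 23.5% → Pinecrest
General: Pinecrest 52/141 = 36.9%, Northgate 60/194 = 30.9% → Pinecrest
Honors: Pinecrest 7/11 = 63.6%, Northgate 159/260 = 61.2% → Pinecrest
Overall: Pinecrest 256/732 = 35.0%, Northgate 223/471 = 47.3% → Northgate
(Pinecrest wins every student group but Northgate wins overall — Pinecrest's students skew toward the low-rate remedial group.)

Northgate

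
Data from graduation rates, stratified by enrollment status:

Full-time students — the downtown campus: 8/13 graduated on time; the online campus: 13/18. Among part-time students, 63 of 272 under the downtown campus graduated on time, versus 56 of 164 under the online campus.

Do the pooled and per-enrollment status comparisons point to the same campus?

Yes

Full-time: the downtown campus 8/13 = 61.5%, the online campus 13/18 = 72.2% → the online campus
Part-time: the downtown campus 63/272 = 23.2%, the online campus 56/164 = 34.1% → the online campus
Overall: the downtown campus 71/285 = 24.9%, the online campus 69/182 = 37.9% → the online campus
The online campus wins overall and in every enrollment group — no reversal.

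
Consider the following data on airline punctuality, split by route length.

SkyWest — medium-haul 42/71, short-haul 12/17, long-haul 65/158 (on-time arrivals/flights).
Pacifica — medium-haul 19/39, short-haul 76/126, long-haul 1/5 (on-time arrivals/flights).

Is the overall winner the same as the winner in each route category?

Medium-haul: SkyWest 42/71 = 59.2%, Pacifica 19/39 = 48.7% → SkyWest
Short-haul: SkyWest 12/17 = 70.6%, Pacifica 76/126 = 60.3% → SkyWest
Long-haul: SkyWest 65/158 = 41.1%, Pacifica 1/5 = 20.0% → SkyWest
Overall: SkyWest 119/246 = 48.4%, Pacifica 96/170 = 56.5% → Pacifica
SkyWest wins each route group but Pacifica wins overall — the comparison reverses. SkyWest's flights skew toward long-haul, which has a lower base rate.

No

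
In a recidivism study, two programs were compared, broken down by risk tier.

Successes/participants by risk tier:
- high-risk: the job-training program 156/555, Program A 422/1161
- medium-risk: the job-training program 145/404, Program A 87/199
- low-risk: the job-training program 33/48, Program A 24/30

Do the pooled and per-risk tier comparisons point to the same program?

High-risk: the job-training program 156/555 = 28.1%, Program A 422/1161 = 36.3% → Program A
Medium-risk: the job-training program 145/404 = 35.9%, Program A 87/199 = 43.7% → Program A
Low-risk: the job-training program 33/48 = 68.8%, Program A 24/30 = 80.0% → Program A
Overall: the job-training program 334/1007 = 33.2%, Program A 533/1390 = 38.3% → Program A
Program A wins overall and in every risk group — no reversal.

Yes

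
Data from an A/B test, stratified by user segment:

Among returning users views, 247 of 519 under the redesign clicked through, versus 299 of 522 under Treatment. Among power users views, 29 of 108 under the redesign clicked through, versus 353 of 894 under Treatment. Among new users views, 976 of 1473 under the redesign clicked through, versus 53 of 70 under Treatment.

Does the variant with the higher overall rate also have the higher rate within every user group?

No

Returning users: the redesign 247/519 = 47.6%, Treatment 299/522 = 57.3% → Treatment
Power users: the redesign 29/108 = 26.9%, Treatment 353/894 = 39.5% → Treatment
New users: the redesign 976/1473 = 66.3%, Treatment 53/70 = 75.7% → Treatment
Overall: the redesign 1252/2100 = 59.6%, Treatment 705/1486 = 47.4% → the redesign
Treatment wins each user group but the redesign wins overall — the comparison reverses. Treatment's views skew toward power users, which has a lower base rate.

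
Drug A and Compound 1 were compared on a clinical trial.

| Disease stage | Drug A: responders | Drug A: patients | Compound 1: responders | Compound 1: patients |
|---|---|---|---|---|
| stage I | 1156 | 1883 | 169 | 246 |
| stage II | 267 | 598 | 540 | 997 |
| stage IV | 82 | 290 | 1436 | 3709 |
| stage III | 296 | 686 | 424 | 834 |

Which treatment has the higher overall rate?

Drug A

Stage I: Drug A 1156/1883 = 61.4%, Compound 1 169/246 = 68.7% → Compound 1
Stage II: Drug A 267/598 = 44.6%, Compound 1 540/997 = 54.2% → Compound 1
Stage IV: Drug A 82/290 = 28.3%, Compound 1 1436/3709 = 38.7% → Compound 1
Stage III: Drug A 296/686 = 43.1%, Compound 1 424/834 = 50.8% → Compound 1
Overall: Drug A 1801/3457 = 52.1%, Compound 1 2569/5786 = 44.4% → Drug A
(Compound 1 wins every disease group but Drug A wins overall — Compound 1's patients skew toward the low-rate stage IV group.)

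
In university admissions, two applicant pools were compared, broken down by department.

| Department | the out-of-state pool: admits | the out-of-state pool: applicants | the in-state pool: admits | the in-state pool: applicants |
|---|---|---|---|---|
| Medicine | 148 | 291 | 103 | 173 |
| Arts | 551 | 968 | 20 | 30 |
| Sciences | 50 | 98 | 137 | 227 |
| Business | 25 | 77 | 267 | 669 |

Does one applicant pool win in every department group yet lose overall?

Yes

Medicine: the out-of-state pool 148/291 = 50.9%, the in-state pool 103/173 = 59.5% → the in-state pool
Arts: the out-of-state pool 551/968 = 56.9%, the in-state pool 20/30 = 66.7% → the in-state pool
Sciences: the out-of-state pool 50/98 = 51.0%, the in-state pool 137/227 = 60.4% → the in-state pool
Business: the out-of-state pool 25/77 = 32.5%, the in-state pool 267/669 = 39.9% → the in-state pool
Overall: the out-of-state pool 774/1434 = 54.0%, the in-state pool 527/1099 = 48.0% → the out-of-state pool
The in-state pool wins each department group but the out-of-state pool wins overall — the comparison reverses. The in-state pool's applicants skew toward Business, which has a lower base rate.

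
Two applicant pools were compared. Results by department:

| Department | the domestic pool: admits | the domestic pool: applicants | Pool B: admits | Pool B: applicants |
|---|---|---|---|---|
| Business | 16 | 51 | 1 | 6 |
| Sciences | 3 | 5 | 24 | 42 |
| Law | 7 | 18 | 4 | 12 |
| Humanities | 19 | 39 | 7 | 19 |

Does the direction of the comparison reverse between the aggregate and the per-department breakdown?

Business: the domestic pool 16/51 = 31.4%, Pool B 1/6 = 16.7% → the domestic pool
Sciences: the domestic pool 3/5 = 60.0%, Pool B 24/42 = 57.1% → the domestic pool
Law: the domestic pool 7/18 = 38.9%, Pool B 4/12 = 33.3% → the domestic pool
Humanities: the domestic pool 19/39 = 48.7%, Pool B 7/19 = 36.8% → the domestic pool
Overall: the domestic pool 45/113 = 39.8%, Pool B 36/79 = 45.6% → Pool B
The domestic pool wins each department group but Pool B wins overall — the comparison reverses. The domestic pool's applicants skew toward Business, which has a lower base rate.

Yes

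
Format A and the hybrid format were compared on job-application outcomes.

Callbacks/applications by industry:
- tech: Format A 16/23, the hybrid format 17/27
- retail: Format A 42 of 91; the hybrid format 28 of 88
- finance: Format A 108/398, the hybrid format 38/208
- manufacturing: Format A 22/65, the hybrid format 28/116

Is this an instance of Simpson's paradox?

Tech: Format A 16/23 = 69.6%, the hybrid format 17/27 = 63.0% → Format A
Retail: Format A 42/91 = 46.2%, the hybrid format 28/88 = 31.8% → Format A
Finance: Format A 108/398 = 27.1%, the hybrid format 38/208 = 18.3% → Format A
Manufacturing: Format A 22/65 = 33.8%, the hybrid format 28/116 = 24.1% → Format A
Overall: Format A 188/577 = 32.6%, the hybrid format 111/439 = 25.3% → Format A
Format A wins overall and in every industry group — no reversal.

No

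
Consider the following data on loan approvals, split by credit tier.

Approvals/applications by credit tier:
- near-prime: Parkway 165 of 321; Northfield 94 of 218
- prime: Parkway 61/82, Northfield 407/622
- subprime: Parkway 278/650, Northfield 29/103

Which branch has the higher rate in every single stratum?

Near-prime: Parkway 165/321 = 51.4%, Northfield 94/218 = 43.1% → Parkway
Prime: Parkway 61/82 = 74.4%, Northfield 407/622 = 65.4% → Parkway
Subprime: Parkway 278/650 = 42.8%, Northfield 29/103 = 28.2% → Parkway
Parkway has the higher rate in all 3 groups.

Parkway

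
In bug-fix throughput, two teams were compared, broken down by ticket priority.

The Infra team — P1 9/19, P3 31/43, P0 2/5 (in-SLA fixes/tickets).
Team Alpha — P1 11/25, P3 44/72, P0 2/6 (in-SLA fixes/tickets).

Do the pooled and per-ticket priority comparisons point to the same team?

P1: the Infra team 9/19 = 47.4%, Team Alpha 11/25 = 44.0% → the Infra team
P3: the Infra team 31/43 = 72.1%, Team Alpha 44/72 = 61.1% → the Infra team
P0: the Infra team 2/5 = 40.0%, Team Alpha 2/6 = 33.3% → the Infra team
Overall: the Infra team 42/67 = 62.7%, Team Alpha 57/103 = 55.3% → the Infra team
The Infra team wins overall and in every ticket group — no reversal.

Yes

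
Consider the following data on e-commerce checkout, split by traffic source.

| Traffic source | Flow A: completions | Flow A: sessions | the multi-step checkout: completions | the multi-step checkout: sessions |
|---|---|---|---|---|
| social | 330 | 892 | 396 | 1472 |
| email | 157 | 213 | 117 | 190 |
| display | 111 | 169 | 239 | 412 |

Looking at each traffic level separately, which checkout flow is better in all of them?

Social: Flow A 330/892 = 37.0%, the multi-step checkout 396/1472 = 26.9% → Flow A
Email: Flow A 157/213 = 73.7%, the multi-step checkout 117/190 = 61.6% → Flow A
Display: Flow A 111/169 = 65.7%, the multi-step checkout 239/412 = 58.0% → Flow A
Flow A has the higher rate in all 3 groups.

Flow A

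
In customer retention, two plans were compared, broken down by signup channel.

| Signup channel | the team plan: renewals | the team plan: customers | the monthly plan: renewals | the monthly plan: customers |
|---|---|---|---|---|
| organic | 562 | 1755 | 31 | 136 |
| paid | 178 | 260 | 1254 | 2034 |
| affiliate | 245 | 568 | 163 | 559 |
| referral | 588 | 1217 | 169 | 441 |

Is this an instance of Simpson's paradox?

Organic: the team plan 562/1755 = 32.0%, the monthly plan 31/136 = 22.8% → the team plan
Paid: the team plan 178/260 = 68.5%, the monthly plan 1254/2034 = 61.7% → the team plan
Affiliate: the team plan 245/568 = 43.1%, the monthly plan 163/559 = 29.2% → the team plan
Referral: the team plan 588/1217 = 48.3%, the monthly plan 169/441 = 38.3% → the team plan
Overall: the team plan 1573/3800 = 41.4%, the monthly plan 1617/3170 = 51.0% → the monthly plan
The team plan wins each signup group but the monthly plan wins overall — the comparison reverses. The team plan's customers skew toward organic, which has a lower base rate.

Yes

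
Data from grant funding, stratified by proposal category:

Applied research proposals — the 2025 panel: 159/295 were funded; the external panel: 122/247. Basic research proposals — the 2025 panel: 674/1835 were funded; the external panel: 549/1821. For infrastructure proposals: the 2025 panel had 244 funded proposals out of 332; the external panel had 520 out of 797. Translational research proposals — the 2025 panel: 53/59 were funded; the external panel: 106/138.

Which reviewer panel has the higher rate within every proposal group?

Applied research: the 2025 panel 159/295 = 53.9%, the external panel 122/247 = 49.4% → the 2025 panel
Basic research: the 2025 panel 674/1835 = 36.7%, the external panel 549/1821 = 30.1% → the 2025 panel
Infrastructure: the 2025 panel 244/332 = 73.5%, the external panel 520/797 = 65.2% → the 2025 panel
Translational research: the 2025 panel 53/59 = 89.8%, the external panel 106/138 = 76.8% → the 2025 panel
The 2025 panel has the higher rate in all 4 groups.

the 2025 panel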